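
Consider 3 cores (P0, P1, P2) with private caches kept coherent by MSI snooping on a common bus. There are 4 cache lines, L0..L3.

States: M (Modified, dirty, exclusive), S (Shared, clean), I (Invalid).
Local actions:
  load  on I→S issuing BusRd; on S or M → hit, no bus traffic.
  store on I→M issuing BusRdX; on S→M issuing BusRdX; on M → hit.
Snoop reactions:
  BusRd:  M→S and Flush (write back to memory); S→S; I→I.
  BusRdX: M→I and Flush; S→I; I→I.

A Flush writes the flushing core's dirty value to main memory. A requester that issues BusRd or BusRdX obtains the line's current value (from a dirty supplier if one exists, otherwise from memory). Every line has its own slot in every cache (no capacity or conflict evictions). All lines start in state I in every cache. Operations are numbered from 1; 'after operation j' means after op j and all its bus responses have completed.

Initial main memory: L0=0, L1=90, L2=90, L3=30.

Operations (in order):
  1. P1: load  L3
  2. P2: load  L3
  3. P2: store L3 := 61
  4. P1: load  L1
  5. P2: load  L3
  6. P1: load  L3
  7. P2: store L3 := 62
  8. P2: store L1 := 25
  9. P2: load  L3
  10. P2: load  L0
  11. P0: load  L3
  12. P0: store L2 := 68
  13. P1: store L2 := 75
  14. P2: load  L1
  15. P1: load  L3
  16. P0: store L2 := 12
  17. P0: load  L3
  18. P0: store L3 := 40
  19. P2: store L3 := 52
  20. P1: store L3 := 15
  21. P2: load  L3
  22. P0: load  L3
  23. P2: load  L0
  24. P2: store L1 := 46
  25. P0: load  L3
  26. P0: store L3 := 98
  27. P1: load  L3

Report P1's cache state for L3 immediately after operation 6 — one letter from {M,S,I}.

[1] P1: load  L3 | P0:I, P1:S(30), P2:I | bus: BusRd
[2] P2: load  L3 | P0:I, P1:S(30), P2:S(30) | bus: BusRd
[3] P2: store L3 := 61 | P0:I, P1:I, P2:M(61) | bus: BusRdX
[4] P1: load  L1 | P0:I, P1:S(90), P2:I | bus: BusRd
[5] P2: load  L3 | P0:I, P1:I, P2:M(61) | bus: none
[6] P1: load  L3 | P0:I, P1:S(61), P2:S(61) | bus: BusRd,Flush
[7] P2: store L3 := 62 | P0:I, P1:I, P2:M(62) | bus: BusRdX
[8] P2: store L1 := 25 | P0:I, P1:I, P2:M(25) | bus: BusRdX
[9] P2: load  L3 | P0:I, P1:I, P2:M(62) | bus: none
[10] P2: load  L0 | P0:I, P1:I, P2:S(0) | bus: BusRd
[11] P0: load  L3 | P0:S(62), P1:I, P2:S(62) | bus: BusRd,Flush
[12] P0: store L2 := 68 | P0:M(68), P1:I, P2:I | bus: BusRdX
[13] P1: store L2 := 75 | P0:I, P1:M(75), P2:I | bus: BusRdX,Flush
[14] P2: load  L1 | P0:I, P1:I, P2:M(25) | bus: none
[15] P1: load  L3 | P0:S(62), P1:S(62), P2:S(62) | bus: BusRd
[16] P0: store L2 := 12 | P0:M(12), P1:I, P2:I | bus: BusRdX,Flush
[17] P0: load  L3 | P0:S(62), P1:S(62), P2:S(62) | bus: none
[18] P0: store L3 := 40 | P0:M(40), P1:I, P2:I | bus: BusRdX
[19] P2: store L3 := 52 | P0:I, P1:I, P2:M(52) | bus: BusRdX,Flush
[20] P1: store L3 := 15 | P0:I, P1:M(15), P2:I | bus: BusRdX,Flush
[21] P2: load  L3 | P0:I, P1:S(15), P2:S(15) | bus: BusRd,Flush
[22] P0: load  L3 | P0:S(15), P1:S(15), P2:S(15) | bus: BusRd
[23] P2: load  L0 | P0:I, P1:I, P2:S(0) | bus: none
[24] P2: store L1 := 46 | P0:I, P1:I, P2:M(46) | bus: none
[25] P0: load  L3 | P0:S(15), P1:S(15), P2:S(15) | bus: none
[26] P0: store L3 := 98 | P0:M(98), P1:I, P2:I | bus: BusRdX
[27] P1: load  L3 | P0:S(98), P1:S(98), P2:I | bus: BusRd,Flush

state = S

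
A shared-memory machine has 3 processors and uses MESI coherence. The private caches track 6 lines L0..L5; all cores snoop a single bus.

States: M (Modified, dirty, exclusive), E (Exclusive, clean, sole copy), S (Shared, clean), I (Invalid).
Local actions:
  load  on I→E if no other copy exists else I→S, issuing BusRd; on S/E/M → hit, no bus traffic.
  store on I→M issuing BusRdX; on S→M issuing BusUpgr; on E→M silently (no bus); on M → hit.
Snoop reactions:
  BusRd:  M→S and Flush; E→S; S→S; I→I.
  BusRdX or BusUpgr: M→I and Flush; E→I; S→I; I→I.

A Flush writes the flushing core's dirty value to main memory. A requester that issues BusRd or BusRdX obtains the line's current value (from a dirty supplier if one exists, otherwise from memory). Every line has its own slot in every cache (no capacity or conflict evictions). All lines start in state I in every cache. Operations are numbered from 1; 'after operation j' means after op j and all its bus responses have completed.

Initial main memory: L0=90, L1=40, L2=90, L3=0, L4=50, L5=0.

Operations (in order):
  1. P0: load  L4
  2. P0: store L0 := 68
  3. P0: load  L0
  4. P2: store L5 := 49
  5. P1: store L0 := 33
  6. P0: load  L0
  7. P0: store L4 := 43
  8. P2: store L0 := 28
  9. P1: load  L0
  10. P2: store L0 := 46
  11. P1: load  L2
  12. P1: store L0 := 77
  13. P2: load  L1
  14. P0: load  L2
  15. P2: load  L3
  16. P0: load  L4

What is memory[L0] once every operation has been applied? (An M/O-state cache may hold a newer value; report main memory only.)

memory[L0] = 46

  op1 P0: load  L4 → E/I/I on L4; bus BusRd; mem=50
  op2 P0: store L0 := 68 → M/I/I on L0; bus BusRdX; mem=90
  op3 P0: load  L0 → M/I/I on L0; bus (none); mem=90
  op4 P2: store L5 := 49 → I/I/M on L5; bus BusRdX; mem=0
  op5 P1: store L0 := 33 → I/M/I on L0; bus BusRdX Flush; mem=68
  op6 P0: load  L0 → S/S/I on L0; bus BusRd Flush; mem=33
  op7 P0: store L4 := 43 → M/I/I on L4; bus (none); mem=50
  op8 P2: store L0 := 28 → I/I/M on L0; bus BusRdX; mem=33
  op9 P1: load  L0 → I/S/S on L0; bus BusRd Flush; mem=28
  op10 P2: store L0 := 46 → I/I/M on L0; bus BusUpgr; mem=28
  op11 P1: load  L2 → I/E/I on L2; bus BusRd; mem=90
  op12 P1: store L0 := 77 → I/M/I on L0; bus BusRdX Flush; mem=46
  op13 P2: load  L1 → I/I/E on L1; bus BusRd; mem=40
  op14 P0: load  L2 → S/S/I on L2; bus BusRd; mem=90
  op15 P2: load  L3 → I/I/E on L3; bus BusRd; mem=0
  op16 P0: load  L4 → M/I/I on L4; bus (none); mem=50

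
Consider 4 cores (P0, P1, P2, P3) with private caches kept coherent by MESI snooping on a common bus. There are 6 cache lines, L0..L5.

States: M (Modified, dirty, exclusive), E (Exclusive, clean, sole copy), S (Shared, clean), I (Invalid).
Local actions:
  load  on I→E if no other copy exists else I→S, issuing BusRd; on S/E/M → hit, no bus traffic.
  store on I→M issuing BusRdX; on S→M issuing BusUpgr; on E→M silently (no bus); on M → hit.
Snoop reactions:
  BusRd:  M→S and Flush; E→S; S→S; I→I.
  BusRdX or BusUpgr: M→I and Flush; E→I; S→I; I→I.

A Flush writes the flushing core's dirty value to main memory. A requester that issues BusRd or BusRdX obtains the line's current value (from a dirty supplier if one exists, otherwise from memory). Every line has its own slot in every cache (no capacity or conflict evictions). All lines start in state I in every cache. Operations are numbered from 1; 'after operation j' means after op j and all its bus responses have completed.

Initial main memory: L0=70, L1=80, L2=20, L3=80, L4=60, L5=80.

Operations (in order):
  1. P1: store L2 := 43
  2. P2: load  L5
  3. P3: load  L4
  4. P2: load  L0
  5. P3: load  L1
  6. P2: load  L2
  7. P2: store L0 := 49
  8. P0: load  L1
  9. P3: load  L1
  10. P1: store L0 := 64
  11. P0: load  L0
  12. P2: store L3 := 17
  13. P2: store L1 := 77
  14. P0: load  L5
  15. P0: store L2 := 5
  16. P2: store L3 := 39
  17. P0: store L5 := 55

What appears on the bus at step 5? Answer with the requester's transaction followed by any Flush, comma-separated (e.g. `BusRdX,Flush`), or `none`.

[1] P1: store L2 := 43 | P0:I, P1:M(43), P2:I, P3:I | bus: BusRdX
[2] P2: load  L5 | P0:I, P1:I, P2:E(80), P3:I | bus: BusRd
[3] P3: load  L4 | P0:I, P1:I, P2:I, P3:E(60) | bus: BusRd
[4] P2: load  L0 | P0:I, P1:I, P2:E(70), P3:I | bus: BusRd
[5] P3: load  L1 | P0:I, P1:I, P2:I, P3:E(80) | bus: BusRd
[6] P2: load  L2 | P0:I, P1:S(43), P2:S(43), P3:I | bus: BusRd,Flush
[7] P2: store L0 := 49 | P0:I, P1:I, P2:M(49), P3:I | bus: none
[8] P0: load  L1 | P0:S(80), P1:I, P2:I, P3:S(80) | bus: BusRd
[9] P3: load  L1 | P0:S(80), P1:I, P2:I, P3:S(80) | bus: none
[10] P1: store L0 := 64 | P0:I, P1:M(64), P2:I, P3:I | bus: BusRdX,Flush
[11] P0: load  L0 | P0:S(64), P1:S(64), P2:I, P3:I | bus: BusRd,Flush
[12] P2: store L3 := 17 | P0:I, P1:I, P2:M(17), P3:I | bus: BusRdX
[13] P2: store L1 := 77 | P0:I, P1:I, P2:M(77), P3:I | bus: BusRdX
[14] P0: load  L5 | P0:S(80), P1:I, P2:S(80), P3:I | bus: BusRd
[15] P0: store L2 := 5 | P0:M(5), P1:I, P2:I, P3:I | bus: BusRdX
[16] P2: store L3 := 39 | P0:I, P1:I, P2:M(39), P3:I | bus: none
[17] P0: store L5 := 55 | P0:M(55), P1:I, P2:I, P3:I | bus: BusUpgr

bus = BusRd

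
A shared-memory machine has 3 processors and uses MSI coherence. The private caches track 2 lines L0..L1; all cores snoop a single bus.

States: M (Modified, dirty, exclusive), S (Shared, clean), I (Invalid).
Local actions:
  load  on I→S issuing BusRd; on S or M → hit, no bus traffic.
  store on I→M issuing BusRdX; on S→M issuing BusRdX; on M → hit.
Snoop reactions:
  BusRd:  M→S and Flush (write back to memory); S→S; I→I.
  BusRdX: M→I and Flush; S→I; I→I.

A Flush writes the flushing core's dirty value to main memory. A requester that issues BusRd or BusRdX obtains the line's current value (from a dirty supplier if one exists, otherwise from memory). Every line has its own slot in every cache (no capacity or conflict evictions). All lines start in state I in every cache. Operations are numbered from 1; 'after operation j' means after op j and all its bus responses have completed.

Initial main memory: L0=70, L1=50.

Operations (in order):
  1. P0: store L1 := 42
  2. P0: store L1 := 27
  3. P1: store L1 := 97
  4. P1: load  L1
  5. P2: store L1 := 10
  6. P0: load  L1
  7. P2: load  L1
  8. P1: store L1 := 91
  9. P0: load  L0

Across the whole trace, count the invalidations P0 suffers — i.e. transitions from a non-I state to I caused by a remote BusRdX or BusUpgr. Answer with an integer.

invalidations = 2

[1] P0: store L1 := 42 | P0:M(42), P1:I, P2:I | bus: BusRdX
[2] P0: store L1 := 27 | P0:M(27), P1:I, P2:I | bus: none
[3] P1: store L1 := 97 | P0:I, P1:M(97), P2:I | bus: BusRdX,Flush
[4] P1: load  L1 | P0:I, P1:M(97), P2:I | bus: none
[5] P2: store L1 := 10 | P0:I, P1:I, P2:M(10) | bus: BusRdX,Flush
[6] P0: load  L1 | P0:S(10), P1:I, P2:S(10) | bus: BusRd,Flush
[7] P2: load  L1 | P0:S(10), P1:I, P2:S(10) | bus: none
[8] P1: store L1 := 91 | P0:I, P1:M(91), P2:I | bus: BusRdX
[9] P0: load  L0 | P0:S(70), P1:I, P2:I | bus: BusRd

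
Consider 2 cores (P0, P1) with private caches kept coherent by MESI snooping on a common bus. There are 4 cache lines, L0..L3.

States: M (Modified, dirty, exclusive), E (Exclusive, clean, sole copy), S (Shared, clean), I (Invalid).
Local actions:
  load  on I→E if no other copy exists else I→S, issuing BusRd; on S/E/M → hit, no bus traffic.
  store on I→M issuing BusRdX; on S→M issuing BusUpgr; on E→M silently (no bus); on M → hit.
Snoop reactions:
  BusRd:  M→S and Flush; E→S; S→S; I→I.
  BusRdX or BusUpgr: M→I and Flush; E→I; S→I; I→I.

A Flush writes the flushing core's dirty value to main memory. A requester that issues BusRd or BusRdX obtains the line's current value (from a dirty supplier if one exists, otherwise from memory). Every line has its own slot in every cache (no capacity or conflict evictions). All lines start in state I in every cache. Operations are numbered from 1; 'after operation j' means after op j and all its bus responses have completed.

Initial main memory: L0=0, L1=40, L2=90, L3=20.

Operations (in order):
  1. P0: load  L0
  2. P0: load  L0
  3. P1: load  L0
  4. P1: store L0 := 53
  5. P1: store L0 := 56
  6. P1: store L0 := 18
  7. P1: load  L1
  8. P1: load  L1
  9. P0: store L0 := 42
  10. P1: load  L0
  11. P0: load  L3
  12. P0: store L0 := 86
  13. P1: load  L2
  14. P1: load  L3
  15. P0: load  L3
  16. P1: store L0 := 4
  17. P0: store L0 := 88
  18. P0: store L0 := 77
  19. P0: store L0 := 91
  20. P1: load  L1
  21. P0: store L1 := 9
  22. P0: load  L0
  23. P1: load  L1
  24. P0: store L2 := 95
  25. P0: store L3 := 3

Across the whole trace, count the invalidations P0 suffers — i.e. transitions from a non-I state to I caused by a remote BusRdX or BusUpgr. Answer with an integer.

[1] P0: load  L0 | P0:E(0), P1:I | bus: BusRd
[2] P0: load  L0 | P0:E(0), P1:I | bus: none
[3] P1: load  L0 | P0:S(0), P1:S(0) | bus: BusRd
[4] P1: store L0 := 53 | P0:I, P1:M(53) | bus: BusUpgr
[5] P1: store L0 := 56 | P0:I, P1:M(56) | bus: none
[6] P1: store L0 := 18 | P0:I, P1:M(18) | bus: none
[7] P1: load  L1 | P0:I, P1:E(40) | bus: BusRd
[8] P1: load  L1 | P0:I, P1:E(40) | bus: none
[9] P0: store L0 := 42 | P0:M(42), P1:I | bus: BusRdX,Flush
[10] P1: load  L0 | P0:S(42), P1:S(42) | bus: BusRd,Flush
[11] P0: load  L3 | P0:E(20), P1:I | bus: BusRd
[12] P0: store L0 := 86 | P0:M(86), P1:I | bus: BusUpgr
[13] P1: load  L2 | P0:I, P1:E(90) | bus: BusRd
[14] P1: load  L3 | P0:S(20), P1:S(20) | bus: BusRd
[15] P0: load  L3 | P0:S(20), P1:S(20) | bus: none
[16] P1: store L0 := 4 | P0:I, P1:M(4) | bus: BusRdX,Flush
[17] P0: store L0 := 88 | P0:M(88), P1:I | bus: BusRdX,Flush
[18] P0: store L0 := 77 | P0:M(77), P1:I | bus: none
[19] P0: store L0 := 91 | P0:M(91), P1:I | bus: none
[20] P1: load  L1 | P0:I, P1:E(40) | bus: none
[21] P0: store L1 := 9 | P0:M(9), P1:I | bus: BusRdX
[22] P0: load  L0 | P0:M(91), P1:I | bus: none
[23] P1: load  L1 | P0:S(9), P1:S(9) | bus: BusRd,Flush
[24] P0: store L2 := 95 | P0:M(95), P1:I | bus: BusRdX
[25] P0: store L3 := 3 | P0:M(3), P1:I | bus: BusUpgr

invalidations = 2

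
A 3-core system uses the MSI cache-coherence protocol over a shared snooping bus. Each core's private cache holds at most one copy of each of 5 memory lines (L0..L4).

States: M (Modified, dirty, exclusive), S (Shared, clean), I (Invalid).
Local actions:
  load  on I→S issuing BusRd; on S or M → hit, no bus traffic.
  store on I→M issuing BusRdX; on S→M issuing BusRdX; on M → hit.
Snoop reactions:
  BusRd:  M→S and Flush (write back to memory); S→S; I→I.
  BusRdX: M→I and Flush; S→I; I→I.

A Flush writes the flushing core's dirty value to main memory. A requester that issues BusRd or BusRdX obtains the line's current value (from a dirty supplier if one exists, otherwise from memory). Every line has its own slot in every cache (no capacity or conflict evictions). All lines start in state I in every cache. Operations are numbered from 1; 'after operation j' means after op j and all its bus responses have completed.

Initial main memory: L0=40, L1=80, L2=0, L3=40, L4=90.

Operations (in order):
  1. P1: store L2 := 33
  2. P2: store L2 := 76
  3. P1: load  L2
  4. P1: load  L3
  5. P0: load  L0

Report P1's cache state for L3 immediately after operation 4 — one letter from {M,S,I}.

[1] P1: store L2 := 33 | P0:I, P1:M(33), P2:I | bus: BusRdX
[2] P2: store L2 := 76 | P0:I, P1:I, P2:M(76) | bus: BusRdX,Flush
[3] P1: load  L2 | P0:I, P1:S(76), P2:S(76) | bus: BusRd,Flush
[4] P1: load  L3 | P0:I, P1:S(40), P2:I | bus: BusRd
[5] P0: load  L0 | P0:S(40), P1:I, P2:I | bus: BusRd

state = S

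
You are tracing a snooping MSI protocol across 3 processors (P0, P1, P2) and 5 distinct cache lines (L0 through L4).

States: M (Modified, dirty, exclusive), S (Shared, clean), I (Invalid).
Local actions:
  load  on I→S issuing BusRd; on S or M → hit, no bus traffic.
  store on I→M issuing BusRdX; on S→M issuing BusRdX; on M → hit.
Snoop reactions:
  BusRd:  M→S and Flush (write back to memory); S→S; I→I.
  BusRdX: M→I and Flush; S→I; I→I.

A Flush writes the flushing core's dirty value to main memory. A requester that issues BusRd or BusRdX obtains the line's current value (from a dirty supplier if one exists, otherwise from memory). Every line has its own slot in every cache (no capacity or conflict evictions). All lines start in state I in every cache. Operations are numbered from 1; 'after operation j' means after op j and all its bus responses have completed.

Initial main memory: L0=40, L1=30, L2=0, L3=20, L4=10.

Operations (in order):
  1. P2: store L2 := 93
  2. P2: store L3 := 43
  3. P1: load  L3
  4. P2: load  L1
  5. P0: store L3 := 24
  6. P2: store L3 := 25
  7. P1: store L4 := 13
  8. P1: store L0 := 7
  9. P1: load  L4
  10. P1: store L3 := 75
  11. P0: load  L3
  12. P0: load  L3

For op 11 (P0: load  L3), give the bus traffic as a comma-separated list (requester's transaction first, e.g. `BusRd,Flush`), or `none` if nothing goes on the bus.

bus = BusRd,Flush

1. P2: store L2 := 93  bus=[BusRdX]  L2: P0=I P1=I P2=M  mem[L2]=0
2. P2: store L3 := 43  bus=[BusRdX]  L3: P0=I P1=I P2=M  mem[L3]=20
3. P1: load  L3  bus=[BusRd,Flush]  L3: P0=I P1=S P2=S  mem[L3]=43
4. P2: load  L1  bus=[BusRd]  L1: P0=I P1=I P2=S  mem[L1]=30
5. P0: store L3 := 24  bus=[BusRdX]  L3: P0=M P1=I P2=I  mem[L3]=43
6. P2: store L3 := 25  bus=[BusRdX,Flush]  L3: P0=I P1=I P2=M  mem[L3]=24
7. P1: store L4 := 13  bus=[BusRdX]  L4: P0=I P1=M P2=I  mem[L4]=10
8. P1: store L0 := 7  bus=[BusRdX]  L0: P0=I P1=M P2=I  mem[L0]=40
9. P1: load  L4  bus=[-]  L4: P0=I P1=M P2=I  mem[L4]=10
10. P1: store L3 := 75  bus=[BusRdX,Flush]  L3: P0=I P1=M P2=I  mem[L3]=25
11. P0: load  L3  bus=[BusRd,Flush]  L3: P0=S P1=S P2=I  mem[L3]=75
12. P0: load  L3  bus=[-]  L3: P0=S P1=S P2=I  mem[L3]=75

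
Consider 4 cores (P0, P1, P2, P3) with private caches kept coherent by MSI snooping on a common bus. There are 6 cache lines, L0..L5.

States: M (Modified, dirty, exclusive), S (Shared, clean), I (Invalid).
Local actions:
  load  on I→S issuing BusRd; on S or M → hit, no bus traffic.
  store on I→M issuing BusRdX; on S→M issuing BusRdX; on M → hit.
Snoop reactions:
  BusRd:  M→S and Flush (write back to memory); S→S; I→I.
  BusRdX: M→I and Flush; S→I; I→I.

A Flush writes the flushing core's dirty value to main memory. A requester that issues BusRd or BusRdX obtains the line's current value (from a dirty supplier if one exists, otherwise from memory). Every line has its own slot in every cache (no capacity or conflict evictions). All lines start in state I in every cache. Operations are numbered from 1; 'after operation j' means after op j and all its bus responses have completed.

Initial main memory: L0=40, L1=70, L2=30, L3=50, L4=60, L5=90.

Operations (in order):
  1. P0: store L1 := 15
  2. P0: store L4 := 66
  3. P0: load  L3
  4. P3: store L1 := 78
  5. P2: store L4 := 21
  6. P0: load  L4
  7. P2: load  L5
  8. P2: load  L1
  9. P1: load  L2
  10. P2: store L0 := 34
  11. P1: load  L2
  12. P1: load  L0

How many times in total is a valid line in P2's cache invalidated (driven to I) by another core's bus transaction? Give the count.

invalidations = 0

  op1 P0: store L1 := 15 → M/I/I/I on L1; bus BusRdX; mem=70
  op2 P0: store L4 := 66 → M/I/I/I on L4; bus BusRdX; mem=60
  op3 P0: load  L3 → S/I/I/I on L3; bus BusRd; mem=50
  op4 P3: store L1 := 78 → I/I/I/M on L1; bus BusRdX Flush; mem=15
  op5 P2: store L4 := 21 → I/I/M/I on L4; bus BusRdX Flush; mem=66
  op6 P0: load  L4 → S/I/S/I on L4; bus BusRd Flush; mem=21
  op7 P2: load  L5 → I/I/S/I on L5; bus BusRd; mem=90
  op8 P2: load  L1 → I/I/S/S on L1; bus BusRd Flush; mem=78
  op9 P1: load  L2 → I/S/I/I on L2; bus BusRd; mem=30
  op10 P2: store L0 := 34 → I/I/M/I on L0; bus BusRdX; mem=40
  op11 P1: load  L2 → I/S/I/I on L2; bus (none); mem=30
  op12 P1: load  L0 → I/S/S/I on L0; bus BusRd Flush; mem=34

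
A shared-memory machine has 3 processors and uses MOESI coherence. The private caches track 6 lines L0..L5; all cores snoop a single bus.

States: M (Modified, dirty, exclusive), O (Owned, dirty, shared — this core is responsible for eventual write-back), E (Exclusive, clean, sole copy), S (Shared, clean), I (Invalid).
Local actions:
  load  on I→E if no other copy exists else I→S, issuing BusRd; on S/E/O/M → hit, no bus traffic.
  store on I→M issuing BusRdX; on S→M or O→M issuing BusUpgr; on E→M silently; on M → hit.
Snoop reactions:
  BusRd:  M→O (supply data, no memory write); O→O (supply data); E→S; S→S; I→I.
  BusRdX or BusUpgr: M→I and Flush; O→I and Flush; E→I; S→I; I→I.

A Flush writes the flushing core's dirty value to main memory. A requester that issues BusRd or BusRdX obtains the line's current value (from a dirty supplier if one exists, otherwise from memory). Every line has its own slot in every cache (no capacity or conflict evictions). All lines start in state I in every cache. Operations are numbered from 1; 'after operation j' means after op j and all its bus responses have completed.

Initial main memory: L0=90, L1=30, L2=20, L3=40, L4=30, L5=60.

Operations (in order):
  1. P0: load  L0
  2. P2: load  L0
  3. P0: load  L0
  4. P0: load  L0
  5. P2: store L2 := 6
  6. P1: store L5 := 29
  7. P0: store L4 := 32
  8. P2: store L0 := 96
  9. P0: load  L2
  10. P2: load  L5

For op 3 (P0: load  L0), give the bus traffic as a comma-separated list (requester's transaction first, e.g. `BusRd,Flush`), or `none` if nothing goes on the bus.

  op1 P0: load  L0 → E/I/I on L0; bus BusRd; mem=90
  op2 P2: load  L0 → S/I/S on L0; bus BusRd; mem=90
  op3 P0: load  L0 → S/I/S on L0; bus (none); mem=90
  op4 P0: load  L0 → S/I/S on L0; bus (none); mem=90
  op5 P2: store L2 := 6 → I/I/M on L2; bus BusRdX; mem=20
  op6 P1: store L5 := 29 → I/M/I on L5; bus BusRdX; mem=60
  op7 P0: store L4 := 32 → M/I/I on L4; bus BusRdX; mem=30
  op8 P2: store L0 := 96 → I/I/M on L0; bus BusUpgr; mem=90
  op9 P0: load  L2 → S/I/O on L2; bus BusRd; mem=20
  op10 P2: load  L5 → I/O/S on L5; bus BusRd; mem=60

bus = none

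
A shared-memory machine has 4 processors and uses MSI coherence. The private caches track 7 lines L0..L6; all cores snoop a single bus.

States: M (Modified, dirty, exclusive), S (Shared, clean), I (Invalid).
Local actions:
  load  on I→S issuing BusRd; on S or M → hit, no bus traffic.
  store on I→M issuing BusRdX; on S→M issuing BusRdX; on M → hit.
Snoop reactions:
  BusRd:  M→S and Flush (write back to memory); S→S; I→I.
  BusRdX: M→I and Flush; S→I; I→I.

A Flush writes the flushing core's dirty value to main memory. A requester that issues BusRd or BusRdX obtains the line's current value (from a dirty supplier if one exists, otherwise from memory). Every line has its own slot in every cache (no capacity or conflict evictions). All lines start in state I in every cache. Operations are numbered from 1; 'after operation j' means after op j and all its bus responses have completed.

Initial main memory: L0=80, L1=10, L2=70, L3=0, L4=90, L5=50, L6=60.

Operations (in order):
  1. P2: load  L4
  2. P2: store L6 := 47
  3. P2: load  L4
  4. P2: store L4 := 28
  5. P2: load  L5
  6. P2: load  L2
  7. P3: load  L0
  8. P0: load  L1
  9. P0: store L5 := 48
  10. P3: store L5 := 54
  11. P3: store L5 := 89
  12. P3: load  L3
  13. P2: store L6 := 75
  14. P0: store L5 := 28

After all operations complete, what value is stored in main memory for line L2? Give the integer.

step 1: P2: load  L4  ⟶  IISI  (L4)  txn=BusRd  M[L4]=90
step 2: P2: store L6 := 47  ⟶  IIMI  (L6)  txn=BusRdX  M[L6]=60
step 3: P2: load  L4  ⟶  IISI  (L4)  txn=∅  M[L4]=90
step 4: P2: store L4 := 28  ⟶  IIMI  (L4)  txn=BusRdX  M[L4]=90
step 5: P2: load  L5  ⟶  IISI  (L5)  txn=BusRd  M[L5]=50
step 6: P2: load  L2  ⟶  IISI  (L2)  txn=BusRd  M[L2]=70
step 7: P3: load  L0  ⟶  IIIS  (L0)  txn=BusRd  M[L0]=80
step 8: P0: load  L1  ⟶  SIII  (L1)  txn=BusRd  M[L1]=10
step 9: P0: store L5 := 48  ⟶  MIII  (L5)  txn=BusRdX  M[L5]=50
step 10: P3: store L5 := 54  ⟶  IIIM  (L5)  txn=BusRdX+Flush  M[L5]=48
step 11: P3: store L5 := 89  ⟶  IIIM  (L5)  txn=∅  M[L5]=48
step 12: P3: load  L3  ⟶  IIIS  (L3)  txn=BusRd  M[L3]=0
step 13: P2: store L6 := 75  ⟶  IIMI  (L6)  txn=∅  M[L6]=60
step 14: P0: store L5 := 28  ⟶  MIII  (L5)  txn=BusRdX+Flush  M[L5]=89

memory[L2] = 70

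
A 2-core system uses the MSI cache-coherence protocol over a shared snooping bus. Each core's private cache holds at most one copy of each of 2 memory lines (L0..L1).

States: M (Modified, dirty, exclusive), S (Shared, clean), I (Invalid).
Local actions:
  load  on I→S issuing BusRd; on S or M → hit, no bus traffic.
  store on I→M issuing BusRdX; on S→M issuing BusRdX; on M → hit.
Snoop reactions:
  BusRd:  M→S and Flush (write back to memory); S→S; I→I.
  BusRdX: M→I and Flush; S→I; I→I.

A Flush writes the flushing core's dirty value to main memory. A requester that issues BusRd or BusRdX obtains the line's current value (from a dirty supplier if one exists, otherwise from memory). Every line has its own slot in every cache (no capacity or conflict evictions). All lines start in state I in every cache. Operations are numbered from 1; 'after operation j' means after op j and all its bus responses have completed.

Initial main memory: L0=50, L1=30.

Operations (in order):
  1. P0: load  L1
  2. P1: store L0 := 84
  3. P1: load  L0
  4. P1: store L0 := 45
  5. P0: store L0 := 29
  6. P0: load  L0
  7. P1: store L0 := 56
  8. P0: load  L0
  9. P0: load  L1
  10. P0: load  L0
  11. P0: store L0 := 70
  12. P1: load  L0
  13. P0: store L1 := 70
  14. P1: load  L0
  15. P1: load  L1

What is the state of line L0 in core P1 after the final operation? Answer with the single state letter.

state = S

  op1 P0: load  L1 → S/I on L1; bus BusRd; mem=30
  op2 P1: store L0 := 84 → I/M on L0; bus BusRdX; mem=50
  op3 P1: load  L0 → I/M on L0; bus (none); mem=50
  op4 P1: store L0 := 45 → I/M on L0; bus (none); mem=50
  op5 P0: store L0 := 29 → M/I on L0; bus BusRdX Flush; mem=45
  op6 P0: load  L0 → M/I on L0; bus (none); mem=45
  op7 P1: store L0 := 56 → I/M on L0; bus BusRdX Flush; mem=29
  op8 P0: load  L0 → S/S on L0; bus BusRd Flush; mem=56
  op9 P0: load  L1 → S/I on L1; bus (none); mem=30
  op10 P0: load  L0 → S/S on L0; bus (none); mem=56
  op11 P0: store L0 := 70 → M/I on L0; bus BusRdX; mem=56
  op12 P1: load  L0 → S/S on L0; bus BusRd Flush; mem=70
  op13 P0: store L1 := 70 → M/I on L1; bus BusRdX; mem=30
  op14 P1: load  L0 → S/S on L0; bus (none); mem=70
  op15 P1: load  L1 → S/S on L1; bus BusRd Flush; mem=70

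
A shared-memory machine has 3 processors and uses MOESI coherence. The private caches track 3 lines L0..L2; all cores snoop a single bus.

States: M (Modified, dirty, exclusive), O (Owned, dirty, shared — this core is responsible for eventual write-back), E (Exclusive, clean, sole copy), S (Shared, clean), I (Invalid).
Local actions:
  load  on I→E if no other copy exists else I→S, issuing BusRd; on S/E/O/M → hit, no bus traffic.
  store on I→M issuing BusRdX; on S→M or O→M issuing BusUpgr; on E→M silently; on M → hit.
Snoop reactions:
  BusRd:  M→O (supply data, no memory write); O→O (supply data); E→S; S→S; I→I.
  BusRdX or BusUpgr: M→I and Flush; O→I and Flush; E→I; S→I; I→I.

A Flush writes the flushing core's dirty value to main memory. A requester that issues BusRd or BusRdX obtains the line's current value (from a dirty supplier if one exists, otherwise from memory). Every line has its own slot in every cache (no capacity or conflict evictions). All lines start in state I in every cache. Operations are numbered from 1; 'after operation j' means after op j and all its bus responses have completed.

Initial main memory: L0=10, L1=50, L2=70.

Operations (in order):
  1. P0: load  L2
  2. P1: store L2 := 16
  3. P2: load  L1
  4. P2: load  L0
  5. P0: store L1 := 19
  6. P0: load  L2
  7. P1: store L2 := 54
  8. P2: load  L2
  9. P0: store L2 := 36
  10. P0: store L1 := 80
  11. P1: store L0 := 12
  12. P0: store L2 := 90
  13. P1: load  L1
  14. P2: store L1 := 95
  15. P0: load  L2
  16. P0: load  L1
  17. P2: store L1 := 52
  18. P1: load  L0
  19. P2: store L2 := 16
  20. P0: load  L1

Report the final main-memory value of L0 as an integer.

  op1 P0: load  L2 → E/I/I on L2; bus BusRd; mem=70
  op2 P1: store L2 := 16 → I/M/I on L2; bus BusRdX; mem=70
  op3 P2: load  L1 → I/I/E on L1; bus BusRd; mem=50
  op4 P2: load  L0 → I/I/E on L0; bus BusRd; mem=10
  op5 P0: store L1 := 19 → M/I/I on L1; bus BusRdX; mem=50
  op6 P0: load  L2 → S/O/I on L2; bus BusRd; mem=70
  op7 P1: store L2 := 54 → I/M/I on L2; bus BusUpgr; mem=70
  op8 P2: load  L2 → I/O/S on L2; bus BusRd; mem=70
  op9 P0: store L2 := 36 → M/I/I on L2; bus BusRdX Flush; mem=54
  op10 P0: store L1 := 80 → M/I/I on L1; bus (none); mem=50
  op11 P1: store L0 := 12 → I/M/I on L0; bus BusRdX; mem=10
  op12 P0: store L2 := 90 → M/I/I on L2; bus (none); mem=54
  op13 P1: load  L1 → O/S/I on L1; bus BusRd; mem=50
  op14 P2: store L1 := 95 → I/I/M on L1; bus BusRdX Flush; mem=80
  op15 P0: load  L2 → M/I/I on L2; bus (none); mem=54
  op16 P0: load  L1 → S/I/O on L1; bus BusRd; mem=80
  op17 P2: store L1 := 52 → I/I/M on L1; bus BusUpgr; mem=80
  op18 P1: load  L0 → I/M/I on L0; bus (none); mem=10
  op19 P2: store L2 := 16 → I/I/M on L2; bus BusRdX Flush; mem=90
  op20 P0: load  L1 → S/I/O on L1; bus BusRd; mem=80

memory[L0] = 10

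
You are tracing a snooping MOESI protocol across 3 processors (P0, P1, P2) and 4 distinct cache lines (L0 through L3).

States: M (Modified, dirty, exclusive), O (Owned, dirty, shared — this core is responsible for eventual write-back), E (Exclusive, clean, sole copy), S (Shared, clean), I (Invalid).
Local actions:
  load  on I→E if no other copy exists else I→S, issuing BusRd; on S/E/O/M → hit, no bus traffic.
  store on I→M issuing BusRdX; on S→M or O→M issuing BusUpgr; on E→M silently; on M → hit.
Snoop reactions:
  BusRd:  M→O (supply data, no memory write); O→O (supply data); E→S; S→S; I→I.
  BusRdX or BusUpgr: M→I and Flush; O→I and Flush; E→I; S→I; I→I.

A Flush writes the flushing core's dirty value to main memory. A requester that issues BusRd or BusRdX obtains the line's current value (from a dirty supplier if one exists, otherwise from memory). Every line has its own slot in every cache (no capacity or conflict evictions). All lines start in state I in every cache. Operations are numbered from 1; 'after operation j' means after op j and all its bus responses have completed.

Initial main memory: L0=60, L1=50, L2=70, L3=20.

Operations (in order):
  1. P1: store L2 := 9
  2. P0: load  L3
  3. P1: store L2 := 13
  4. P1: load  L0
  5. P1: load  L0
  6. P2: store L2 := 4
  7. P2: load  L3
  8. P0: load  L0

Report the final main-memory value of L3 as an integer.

[1] P1: store L2 := 9 | P0:I, P1:M(9), P2:I | bus: BusRdX
[2] P0: load  L3 | P0:E(20), P1:I, P2:I | bus: BusRd
[3] P1: store L2 := 13 | P0:I, P1:M(13), P2:I | bus: none
[4] P1: load  L0 | P0:I, P1:E(60), P2:I | bus: BusRd
[5] P1: load  L0 | P0:I, P1:E(60), P2:I | bus: none
[6] P2: store L2 := 4 | P0:I, P1:I, P2:M(4) | bus: BusRdX,Flush
[7] P2: load  L3 | P0:S(20), P1:I, P2:S(20) | bus: BusRd
[8] P0: load  L0 | P0:S(60), P1:S(60), P2:I | bus: BusRd

memory[L3] = 20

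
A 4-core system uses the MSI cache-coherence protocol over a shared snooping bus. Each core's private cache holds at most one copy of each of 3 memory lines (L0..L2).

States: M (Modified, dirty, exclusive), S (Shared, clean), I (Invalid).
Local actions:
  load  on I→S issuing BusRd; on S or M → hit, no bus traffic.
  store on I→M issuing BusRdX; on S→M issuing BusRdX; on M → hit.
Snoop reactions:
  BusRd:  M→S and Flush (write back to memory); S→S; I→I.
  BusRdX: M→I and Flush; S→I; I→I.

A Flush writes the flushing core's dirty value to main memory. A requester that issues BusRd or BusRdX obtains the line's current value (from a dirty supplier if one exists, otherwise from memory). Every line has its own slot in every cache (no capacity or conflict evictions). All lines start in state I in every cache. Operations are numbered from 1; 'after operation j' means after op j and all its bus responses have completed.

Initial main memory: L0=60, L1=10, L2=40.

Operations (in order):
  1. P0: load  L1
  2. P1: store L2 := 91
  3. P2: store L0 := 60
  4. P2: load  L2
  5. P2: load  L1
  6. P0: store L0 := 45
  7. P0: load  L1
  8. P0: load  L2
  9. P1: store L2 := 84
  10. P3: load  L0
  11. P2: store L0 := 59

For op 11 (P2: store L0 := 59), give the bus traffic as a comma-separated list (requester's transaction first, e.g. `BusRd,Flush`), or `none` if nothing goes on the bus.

  op1 P0: load  L1 → S/I/I/I on L1; bus BusRd; mem=10
  op2 P1: store L2 := 91 → I/M/I/I on L2; bus BusRdX; mem=40
  op3 P2: store L0 := 60 → I/I/M/I on L0; bus BusRdX; mem=60
  op4 P2: load  L2 → I/S/S/I on L2; bus BusRd Flush; mem=91
  op5 P2: load  L1 → S/I/S/I on L1; bus BusRd; mem=10
  op6 P0: store L0 := 45 → M/I/I/I on L0; bus BusRdX Flush; mem=60
  op7 P0: load  L1 → S/I/S/I on L1; bus (none); mem=10
  op8 P0: load  L2 → S/S/S/I on L2; bus BusRd; mem=91
  op9 P1: store L2 := 84 → I/M/I/I on L2; bus BusRdX; mem=91
  op10 P3: load  L0 → S/I/I/S on L0; bus BusRd Flush; mem=45
  op11 P2: store L0 := 59 → I/I/M/I on L0; bus BusRdX; mem=45

bus = BusRdX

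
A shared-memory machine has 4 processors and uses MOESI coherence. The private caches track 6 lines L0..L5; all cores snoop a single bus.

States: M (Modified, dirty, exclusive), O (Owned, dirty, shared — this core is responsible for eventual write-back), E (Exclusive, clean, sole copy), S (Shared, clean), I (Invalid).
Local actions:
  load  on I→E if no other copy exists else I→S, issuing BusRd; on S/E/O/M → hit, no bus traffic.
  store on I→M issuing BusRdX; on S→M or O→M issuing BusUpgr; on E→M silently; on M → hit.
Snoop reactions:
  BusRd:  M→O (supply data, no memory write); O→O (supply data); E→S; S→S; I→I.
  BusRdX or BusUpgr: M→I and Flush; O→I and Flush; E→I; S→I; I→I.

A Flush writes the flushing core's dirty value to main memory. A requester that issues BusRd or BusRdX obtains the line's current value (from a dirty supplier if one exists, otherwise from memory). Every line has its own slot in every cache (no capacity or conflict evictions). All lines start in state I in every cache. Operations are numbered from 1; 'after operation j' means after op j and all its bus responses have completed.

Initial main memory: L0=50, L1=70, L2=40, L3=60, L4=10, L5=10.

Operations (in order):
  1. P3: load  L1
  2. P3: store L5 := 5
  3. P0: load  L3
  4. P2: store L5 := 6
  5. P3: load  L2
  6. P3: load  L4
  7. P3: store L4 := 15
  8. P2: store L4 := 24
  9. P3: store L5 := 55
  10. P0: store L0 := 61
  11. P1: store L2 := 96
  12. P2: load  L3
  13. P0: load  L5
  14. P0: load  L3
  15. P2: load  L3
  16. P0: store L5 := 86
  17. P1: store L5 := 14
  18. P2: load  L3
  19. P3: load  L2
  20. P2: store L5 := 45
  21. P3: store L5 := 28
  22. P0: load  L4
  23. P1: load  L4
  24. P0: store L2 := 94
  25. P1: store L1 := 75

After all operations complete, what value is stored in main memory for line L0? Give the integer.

1. P3: load  L1  bus=[BusRd]  L1: P0=I P1=I P2=I P3=E  mem[L1]=70
2. P3: store L5 := 5  bus=[BusRdX]  L5: P0=I P1=I P2=I P3=M  mem[L5]=10
3. P0: load  L3  bus=[BusRd]  L3: P0=E P1=I P2=I P3=I  mem[L3]=60
4. P2: store L5 := 6  bus=[BusRdX,Flush]  L5: P0=I P1=I P2=M P3=I  mem[L5]=5
5. P3: load  L2  bus=[BusRd]  L2: P0=I P1=I P2=I P3=E  mem[L2]=40
6. P3: load  L4  bus=[BusRd]  L4: P0=I P1=I P2=I P3=E  mem[L4]=10
7. P3: store L4 := 15  bus=[-]  L4: P0=I P1=I P2=I P3=M  mem[L4]=10
8. P2: store L4 := 24  bus=[BusRdX,Flush]  L4: P0=I P1=I P2=M P3=I  mem[L4]=15
9. P3: store L5 := 55  bus=[BusRdX,Flush]  L5: P0=I P1=I P2=I P3=M  mem[L5]=6
10. P0: store L0 := 61  bus=[BusRdX]  L0: P0=M P1=I P2=I P3=I  mem[L0]=50
11. P1: store L2 := 96  bus=[BusRdX]  L2: P0=I P1=M P2=I P3=I  mem[L2]=40
12. P2: load  L3  bus=[BusRd]  L3: P0=S P1=I P2=S P3=I  mem[L3]=60
13. P0: load  L5  bus=[BusRd]  L5: P0=S P1=I P2=I P3=O  mem[L5]=6
14. P0: load  L3  bus=[-]  L3: P0=S P1=I P2=S P3=I  mem[L3]=60
15. P2: load  L3  bus=[-]  L3: P0=S P1=I P2=S P3=I  mem[L3]=60
16. P0: store L5 := 86  bus=[BusUpgr,Flush]  L5: P0=M P1=I P2=I P3=I  mem[L5]=55
17. P1: store L5 := 14  bus=[BusRdX,Flush]  L5: P0=I P1=M P2=I P3=I  mem[L5]=86
18. P2: load  L3  bus=[-]  L3: P0=S P1=I P2=S P3=I  mem[L3]=60
19. P3: load  L2  bus=[BusRd]  L2: P0=I P1=O P2=I P3=S  mem[L2]=40
20. P2: store L5 := 45  bus=[BusRdX,Flush]  L5: P0=I P1=I P2=M P3=I  mem[L5]=14
21. P3: store L5 := 28  bus=[BusRdX,Flush]  L5: P0=I P1=I P2=I P3=M  mem[L5]=45
22. P0: load  L4  bus=[BusRd]  L4: P0=S P1=I P2=O P3=I  mem[L4]=15
23. P1: load  L4  bus=[BusRd]  L4: P0=S P1=S P2=O P3=I  mem[L4]=15
24. P0: store L2 := 94  bus=[BusRdX,Flush]  L2: P0=M P1=I P2=I P3=I  mem[L2]=96
25. P1: store L1 := 75  bus=[BusRdX]  L1: P0=I P1=M P2=I P3=I  mem[L1]=70

memory[L0] = 50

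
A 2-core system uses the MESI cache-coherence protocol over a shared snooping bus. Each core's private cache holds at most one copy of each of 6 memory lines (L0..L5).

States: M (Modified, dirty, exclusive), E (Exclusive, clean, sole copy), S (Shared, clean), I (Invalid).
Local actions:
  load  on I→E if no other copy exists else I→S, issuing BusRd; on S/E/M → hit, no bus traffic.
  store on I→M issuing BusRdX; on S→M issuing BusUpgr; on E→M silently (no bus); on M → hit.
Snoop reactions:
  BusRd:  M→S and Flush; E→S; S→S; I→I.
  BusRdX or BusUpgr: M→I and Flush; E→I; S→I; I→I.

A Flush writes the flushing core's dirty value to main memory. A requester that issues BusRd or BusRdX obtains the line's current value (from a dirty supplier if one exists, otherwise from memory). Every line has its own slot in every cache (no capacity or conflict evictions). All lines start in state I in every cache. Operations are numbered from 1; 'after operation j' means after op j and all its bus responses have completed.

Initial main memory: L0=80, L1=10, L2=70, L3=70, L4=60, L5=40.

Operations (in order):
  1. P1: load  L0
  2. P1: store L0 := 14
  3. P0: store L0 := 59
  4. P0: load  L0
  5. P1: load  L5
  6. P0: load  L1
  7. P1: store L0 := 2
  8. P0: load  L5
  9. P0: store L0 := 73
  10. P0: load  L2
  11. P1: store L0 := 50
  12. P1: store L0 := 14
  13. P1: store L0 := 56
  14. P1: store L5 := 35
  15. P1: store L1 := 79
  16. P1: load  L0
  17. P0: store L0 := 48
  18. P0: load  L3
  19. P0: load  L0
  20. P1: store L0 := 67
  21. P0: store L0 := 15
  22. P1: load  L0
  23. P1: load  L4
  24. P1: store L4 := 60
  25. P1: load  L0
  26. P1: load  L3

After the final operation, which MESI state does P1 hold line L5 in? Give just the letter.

state = M

[1] P1: load  L0 | P0:I, P1:E(80) | bus: BusRd
[2] P1: store L0 := 14 | P0:I, P1:M(14) | bus: none
[3] P0: store L0 := 59 | P0:M(59), P1:I | bus: BusRdX,Flush
[4] P0: load  L0 | P0:M(59), P1:I | bus: none
[5] P1: load  L5 | P0:I, P1:E(40) | bus: BusRd
[6] P0: load  L1 | P0:E(10), P1:I | bus: BusRd
[7] P1: store L0 := 2 | P0:I, P1:M(2) | bus: BusRdX,Flush
[8] P0: load  L5 | P0:S(40), P1:S(40) | bus: BusRd
[9] P0: store L0 := 73 | P0:M(73), P1:I | bus: BusRdX,Flush
[10] P0: load  L2 | P0:E(70), P1:I | bus: BusRd
[11] P1: store L0 := 50 | P0:I, P1:M(50) | bus: BusRdX,Flush
[12] P1: store L0 := 14 | P0:I, P1:M(14) | bus: none
[13] P1: store L0 := 56 | P0:I, P1:M(56) | bus: none
[14] P1: store L5 := 35 | P0:I, P1:M(35) | bus: BusUpgr
[15] P1: store L1 := 79 | P0:I, P1:M(79) | bus: BusRdX
[16] P1: load  L0 | P0:I, P1:M(56) | bus: none
[17] P0: store L0 := 48 | P0:M(48), P1:I | bus: BusRdX,Flush
[18] P0: load  L3 | P0:E(70), P1:I | bus: BusRd
[19] P0: load  L0 | P0:M(48), P1:I | bus: none
[20] P1: store L0 := 67 | P0:I, P1:M(67) | bus: BusRdX,Flush
[21] P0: store L0 := 15 | P0:M(15), P1:I | bus: BusRdX,Flush
[22] P1: load  L0 | P0:S(15), P1:S(15) | bus: BusRd,Flush
[23] P1: load  L4 | P0:I, P1:E(60) | bus: BusRd
[24] P1: store L4 := 60 | P0:I, P1:M(60) | bus: none
[25] P1: load  L0 | P0:S(15), P1:S(15) | bus: none
[26] P1: load  L3 | P0:S(70), P1:S(70) | bus: BusRd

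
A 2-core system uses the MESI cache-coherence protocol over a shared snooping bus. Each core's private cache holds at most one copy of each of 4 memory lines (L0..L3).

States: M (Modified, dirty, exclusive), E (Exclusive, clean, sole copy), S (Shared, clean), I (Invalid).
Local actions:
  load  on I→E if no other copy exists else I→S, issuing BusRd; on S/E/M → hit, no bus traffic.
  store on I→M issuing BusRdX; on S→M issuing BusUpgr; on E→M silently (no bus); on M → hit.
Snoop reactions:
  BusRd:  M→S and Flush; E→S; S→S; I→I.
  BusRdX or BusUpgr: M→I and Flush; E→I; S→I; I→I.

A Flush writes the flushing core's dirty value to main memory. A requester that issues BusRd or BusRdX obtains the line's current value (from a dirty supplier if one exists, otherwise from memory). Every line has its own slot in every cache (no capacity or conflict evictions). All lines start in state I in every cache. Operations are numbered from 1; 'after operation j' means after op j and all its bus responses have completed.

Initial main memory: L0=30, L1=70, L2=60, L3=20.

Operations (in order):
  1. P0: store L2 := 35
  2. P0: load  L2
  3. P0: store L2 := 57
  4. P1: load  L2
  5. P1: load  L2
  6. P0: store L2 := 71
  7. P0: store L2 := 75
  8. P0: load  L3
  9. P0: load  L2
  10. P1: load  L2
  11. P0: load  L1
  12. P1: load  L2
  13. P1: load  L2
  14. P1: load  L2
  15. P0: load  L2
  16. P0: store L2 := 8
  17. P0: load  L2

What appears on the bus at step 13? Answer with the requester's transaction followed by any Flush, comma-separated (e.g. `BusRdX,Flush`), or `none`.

[1] P0: store L2 := 35 | P0:M(35), P1:I | bus: BusRdX
[2] P0: load  L2 | P0:M(35), P1:I | bus: none
[3] P0: store L2 := 57 | P0:M(57), P1:I | bus: none
[4] P1: load  L2 | P0:S(57), P1:S(57) | bus: BusRd,Flush
[5] P1: load  L2 | P0:S(57), P1:S(57) | bus: none
[6] P0: store L2 := 71 | P0:M(71), P1:I | bus: BusUpgr
[7] P0: store L2 := 75 | P0:M(75), P1:I | bus: none
[8] P0: load  L3 | P0:E(20), P1:I | bus: BusRd
[9] P0: load  L2 | P0:M(75), P1:I | bus: none
[10] P1: load  L2 | P0:S(75), P1:S(75) | bus: BusRd,Flush
[11] P0: load  L1 | P0:E(70), P1:I | bus: BusRd
[12] P1: load  L2 | P0:S(75), P1:S(75) | bus: none
[13] P1: load  L2 | P0:S(75), P1:S(75) | bus: none
[14] P1: load  L2 | P0:S(75), P1:S(75) | bus: none
[15] P0: load  L2 | P0:S(75), P1:S(75) | bus: none
[16] P0: store L2 := 8 | P0:M(8), P1:I | bus: BusUpgr
[17] P0: load  L2 | P0:M(8), P1:I | bus: none

bus = none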